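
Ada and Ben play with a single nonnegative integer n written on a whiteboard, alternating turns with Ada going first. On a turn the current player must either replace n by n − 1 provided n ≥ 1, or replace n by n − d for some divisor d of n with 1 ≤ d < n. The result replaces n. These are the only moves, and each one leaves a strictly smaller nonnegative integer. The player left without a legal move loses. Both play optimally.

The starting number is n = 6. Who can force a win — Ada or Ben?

Label each position W (a win for the player to move) or L (a loss). A position with no legal move is L; any other position is W exactly when some move reaches an L, and L when every move reaches a W.
n=0: no move → L
n=1: reaches L-position 0 → W
n=2: only reaches 1(W), which is W → L
n=3: reaches L-position 2 → W
n=4: reaches L-position 2 → W
n=5: only reaches 4(W), which is W → L
n=6: reaches L-position 5 → W
From 6 Ada can move to 5, reaching an L position.

Ada wins.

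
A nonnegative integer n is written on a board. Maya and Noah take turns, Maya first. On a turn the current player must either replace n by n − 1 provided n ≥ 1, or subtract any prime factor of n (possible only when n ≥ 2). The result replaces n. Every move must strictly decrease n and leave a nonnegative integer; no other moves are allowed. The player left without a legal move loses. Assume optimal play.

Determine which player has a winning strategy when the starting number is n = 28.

Label each position W (a win for the player to move) or L (a loss). A position with no legal move is L; any other position is W exactly when some move reaches an L, and L when every move reaches a W.
n=0: no move → L
n=1: can move to 0, which is L ⇒ W
n=2: can move to 0, which is L ⇒ W
n=3: can move to 0, which is L ⇒ W
n=4: moves to 2(W), 3(W); every one is W ⇒ L
n=5: can move to 0, which is L ⇒ W
n=6: can move to 4, which is L ⇒ W
n=7: can move to 0, which is L ⇒ W
n=8: moves to 6(W), 7(W); every one is W ⇒ L
n=9: can move to 8, which is L ⇒ W
n=10: can move to 8, which is L ⇒ W
n=11: can move to 0, which is L ⇒ W
n=12: moves to 9(W), 10(W), 11(W); every one is W ⇒ L
n=13: can move to 0, which is L ⇒ W
n=14: can move to 12, which is L ⇒ W
n=15: can move to 12, which is L ⇒ W
n=16: moves to 14(W), 15(W); every one is W ⇒ L
n=17: can move to 0, which is L ⇒ W
n=18: can move to 16, which is L ⇒ W
n=19: can move to 0, which is L ⇒ W
n=20: moves to 15(W), 18(W), 19(W); every one is W ⇒ L
n=21: can move to 20, which is L ⇒ W
n=22: can move to 20, which is L ⇒ W
n=23: can move to 0, which is L ⇒ W
n=24: moves to 21(W), 22(W), 23(W); every one is W ⇒ L
n=25: can move to 20, which is L ⇒ W
n=26: can move to 24, which is L ⇒ W
n=27: can move to 24, which is L ⇒ W
n=28: moves to 21(W), 26(W), 27(W); every one is W ⇒ L
The starting position 28 is L: whatever Maya does, the opponent receives a W position.

Noah wins.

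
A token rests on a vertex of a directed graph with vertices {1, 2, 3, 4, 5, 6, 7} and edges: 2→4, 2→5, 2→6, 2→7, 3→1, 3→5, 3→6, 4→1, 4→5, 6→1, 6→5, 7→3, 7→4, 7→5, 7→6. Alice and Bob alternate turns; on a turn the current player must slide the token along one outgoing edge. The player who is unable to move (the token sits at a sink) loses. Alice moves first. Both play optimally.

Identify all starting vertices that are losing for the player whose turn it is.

1, 5

Work bottom-up. With no move the player to move loses. Otherwise the position is W if at least one move leads to an L position for the opponent, and L if every move leads to a W.
Every edge goes from a vertex to one that appears earlier in the order 1, 5, 6, 4, 3, 7, 2, so processing vertices in that order labels each vertex after all of its successors.
1: no outgoing edge → L
5: no outgoing edge → L
6: can move to 5, which is L ⇒ W
4: can move to 5, which is L ⇒ W
3: can move to 5, which is L ⇒ W
7: can move to 5, which is L ⇒ W
2: can move to 5, which is L ⇒ W
The losing starting vertices are exactly the entries labelled L in this table (2 of them).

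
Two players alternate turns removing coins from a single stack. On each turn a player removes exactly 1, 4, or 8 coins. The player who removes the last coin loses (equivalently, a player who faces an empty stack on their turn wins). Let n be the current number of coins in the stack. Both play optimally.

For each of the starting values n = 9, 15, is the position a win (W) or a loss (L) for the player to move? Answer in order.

Label each position W (a win for the player to move) or L (a loss). A position with no legal move is W; any other position is W exactly when some move reaches an L, and L when every move reaches a W.
n=0: no move; the opponent has just taken the last coin and therefore loses → W
n=1: →0(W) only, which is W, so L
n=2: →1(L), so W
n=3: →2(W) only, which is W, so L
n=4: →3(L), so W
n=5: →1(L), so W
n=6: →5(W), 2(W) — all W, so L
n=7: →6(L), so W
n=8: →7(W), 4(W), 0(W) — all W, so L
n=9: →8(L), so W
n=10: →6(L), so W
n=11: →3(L), so W
n=12: →8(L), so W
n=13: →12(W), 9(W), 5(W) — all W, so L
n=14: →13(L), so W
n=15: →14(W), 11(W), 7(W) — all W, so L

9: W, 15: L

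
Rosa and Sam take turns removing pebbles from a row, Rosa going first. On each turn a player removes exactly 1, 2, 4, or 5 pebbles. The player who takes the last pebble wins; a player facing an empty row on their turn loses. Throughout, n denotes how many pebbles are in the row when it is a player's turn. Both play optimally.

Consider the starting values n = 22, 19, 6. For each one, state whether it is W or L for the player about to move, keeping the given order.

22: W, 19: W, 6: L

Use the standard recursion: the mover loses at a terminal position; elsewhere, the mover wins exactly when some move hands the opponent an L position.
n=0: no move → L
n=1: can move to 0, which is L ⇒ W
n=2: can move to 0, which is L ⇒ W
n=3: moves to 2(W), 1(W); every one is W ⇒ L
n=4: can move to 3, which is L ⇒ W
n=5: can move to 3, which is L ⇒ W
n=6: moves to 5(W), 4(W), 2(W), 1(W); every one is W ⇒ L
n=7: can move to 6, which is L ⇒ W
n=8: can move to 6, which is L ⇒ W
n=9: moves to 8(W), 7(W), 5(W), 4(W); every one is W ⇒ L
n=10: can move to 9, which is L ⇒ W
n=11: can move to 9, which is L ⇒ W
n=12: moves to 11(W), 10(W), 8(W), 7(W); every one is W ⇒ L
n=13: can move to 12, which is L ⇒ W
n=14: can move to 12, which is L ⇒ W
n=15: moves to 14(W), 13(W), 11(W), 10(W); every one is W ⇒ L
n=16: can move to 15, which is L ⇒ W
n=17: can move to 15, which is L ⇒ W
n=18: moves to 17(W), 16(W), 14(W), 13(W); every one is W ⇒ L
n=19: can move to 18, which is L ⇒ W
n=20: can move to 18, which is L ⇒ W
n=21: moves to 20(W), 19(W), 17(W), 16(W); every one is W ⇒ L
n=22: can move to 21, which is L ⇒ W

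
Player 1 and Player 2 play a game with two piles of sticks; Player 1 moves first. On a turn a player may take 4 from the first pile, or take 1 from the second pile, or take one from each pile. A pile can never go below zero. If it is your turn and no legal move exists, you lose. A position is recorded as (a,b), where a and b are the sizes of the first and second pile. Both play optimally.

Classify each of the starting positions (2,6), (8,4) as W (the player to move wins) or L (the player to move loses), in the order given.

(2,6): L, (8,4): W

Build the W/L table. Terminal = L. A non-terminal position is W if it has a move to some L; otherwise it is L.
No move ever increases a pile, so every position that can arise here has a ≤ 8 and b ≤ 6; it is enough to label the cells with 0 ≤ a ≤ 8 and 0 ≤ b ≤ 6.
Every move lowers a or b (never raises either), so fill the grid row by row in increasing a, and left to right within a row: each cell's successors are then already labelled.
      b=0  b=1  b=2  b=3  b=4  b=5  b=6
a=0:    L    W    L    W    L    W    L
a=1:    L    W    L    W    L    W    L
a=2:    L    W    L    W    L    W    L
a=3:    L    W    L    W    L    W    L
a=4:    W    W    W    W    W    W    W
a=5:    W    L    W    L    W    L    W
a=6:    W    L    W    L    W    L    W
a=7:    W    L    W    L    W    L    W
a=8:    L    W    W    L    W    L    W
Cells with no legal move (terminal, hence L): (0,0), (1,0), (2,0), (3,0).
The remaining L cells, each justified by listing all of its moves:
(0,2): L (sole option (0,1)(W) is W)
(0,4): L (sole option (0,3)(W) is W)
(0,6): L (sole option (0,5)(W) is W)
(1,2): L (options (1,1)(W), (0,1)(W) are all W)
(1,4): L (options (1,3)(W), (0,3)(W) are all W)
(1,6): L (options (1,5)(W), (0,5)(W) are all W)
(2,2): L (options (2,1)(W), (1,1)(W) are all W)
(2,4): L (options (2,3)(W), (1,3)(W) are all W)
(2,6): L (options (2,5)(W), (1,5)(W) are all W)
(3,2): L (options (3,1)(W), (2,1)(W) are all W)
(3,4): L (options (3,3)(W), (2,3)(W) are all W)
(3,6): L (options (3,5)(W), (2,5)(W) are all W)
(5,1): L (options (1,1)(W), (5,0)(W), (4,0)(W) are all W)
(5,3): L (options (1,3)(W), (5,2)(W), (4,2)(W) are all W)
(5,5): L (options (1,5)(W), (5,4)(W), (4,4)(W) are all W)
(6,1): L (options (2,1)(W), (6,0)(W), (5,0)(W) are all W)
(6,3): L (options (2,3)(W), (6,2)(W), (5,2)(W) are all W)
(6,5): L (options (2,5)(W), (6,4)(W), (5,4)(W) are all W)
(7,1): L (options (3,1)(W), (7,0)(W), (6,0)(W) are all W)
(7,3): L (options (3,3)(W), (7,2)(W), (6,2)(W) are all W)
(7,5): L (options (3,5)(W), (7,4)(W), (6,4)(W) are all W)
(8,0): L (sole option (4,0)(W) is W)
(8,3): L (options (4,3)(W), (8,2)(W), (7,2)(W) are all W)
(8,5): L (options (4,5)(W), (8,4)(W), (7,4)(W) are all W)
Every other cell has at least one move into one of the L cells above, so it is W.
(2,6): one of the L cells justified above, so L
(8,4): the move to (8,3) reaches an L cell, so W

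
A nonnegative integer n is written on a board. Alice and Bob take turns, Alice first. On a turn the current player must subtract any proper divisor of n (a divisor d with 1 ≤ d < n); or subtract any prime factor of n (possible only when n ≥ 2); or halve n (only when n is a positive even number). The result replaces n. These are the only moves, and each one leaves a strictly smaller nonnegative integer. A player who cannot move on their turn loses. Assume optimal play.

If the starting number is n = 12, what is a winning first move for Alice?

Move to 9.

Compute win/loss labels from the base case upward. A position with no move is L. Any other position is W if it can reach an L in one move, else L.
n=0: no move → L
n=1: no move → L
n=2: W (go to 0, an L position)
n=3: W (go to 0, an L position)
n=4: L (options 2(W), 3(W) are all W)
n=5: W (go to 0, an L position)
n=6: W (go to 4, an L position)
n=7: W (go to 0, an L position)
n=8: W (go to 4, an L position)
n=9: L (options 6(W), 8(W) are all W)
n=10: W (go to 9, an L position)
n=11: W (go to 0, an L position)
n=12: W (go to 9, an L position)
From 12, the L positions reachable in one move are: 9.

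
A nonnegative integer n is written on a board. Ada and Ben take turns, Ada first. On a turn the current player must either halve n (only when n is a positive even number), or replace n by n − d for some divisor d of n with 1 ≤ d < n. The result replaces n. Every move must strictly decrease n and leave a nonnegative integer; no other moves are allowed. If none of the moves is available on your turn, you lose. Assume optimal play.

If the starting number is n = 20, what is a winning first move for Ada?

Move to 15.

Build the W/L table. Terminal = L. A non-terminal position is W if it has a move to some L; otherwise it is L.
n=0: no move → L
n=1: no move → L
n=2: reaches L-position 1 → W
n=3: only reaches 2(W), which is W → L
n=4: reaches L-position 3 → W
n=5: only reaches 4(W), which is W → L
n=6: reaches L-position 3 → W
n=7: only reaches 6(W), which is W → L
n=8: reaches L-position 7 → W
n=9: only reaches 6(W), 8(W), all W → L
n=10: reaches L-position 5 → W
n=11: only reaches 10(W), which is W → L
n=12: reaches L-position 9 → W
n=13: only reaches 12(W), which is W → L
n=14: reaches L-position 7 → W
n=15: only reaches 10(W), 12(W), 14(W), all W → L
n=16: reaches L-position 15 → W
n=17: only reaches 16(W), which is W → L
n=18: reaches L-position 9 → W
n=19: only reaches 18(W), which is W → L
n=20: reaches L-position 15 → W
From 20, the L positions reachable in one move are: 15, 19. Any move reaching one of these is winning.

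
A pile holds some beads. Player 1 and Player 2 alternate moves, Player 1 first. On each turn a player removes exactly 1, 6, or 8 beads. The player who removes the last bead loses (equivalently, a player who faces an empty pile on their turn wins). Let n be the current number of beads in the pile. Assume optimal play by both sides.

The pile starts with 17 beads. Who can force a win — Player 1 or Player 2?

Build the W/L table. Terminal = W. A non-terminal position is W if it has a move to some L; otherwise it is L.
n=0: no move; the opponent has just taken the last bead and therefore loses → W
n=1: →0(W) only, which is W, so L
n=2: →1(L), so W
n=3: →2(W) only, which is W, so L
n=4: →3(L), so W
n=5: →4(W) only, which is W, so L
n=6: →5(L), so W
n=7: →1(L), so W
n=8: →7(W), 2(W), 0(W) — all W, so L
n=9: →8(L), so W
n=10: →9(W), 4(W), 2(W) — all W, so L
n=11: →10(L), so W
n=12: →11(W), 6(W), 4(W) — all W, so L
n=13: →12(L), so W
n=14: →8(L), so W
n=15: →14(W), 9(W), 7(W) — all W, so L
n=16: →15(L), so W
n=17: →16(W), 11(W), 9(W) — all W, so L
The starting position 17 is L: whatever Player 1 does, the opponent receives a W position.

Player 2 wins.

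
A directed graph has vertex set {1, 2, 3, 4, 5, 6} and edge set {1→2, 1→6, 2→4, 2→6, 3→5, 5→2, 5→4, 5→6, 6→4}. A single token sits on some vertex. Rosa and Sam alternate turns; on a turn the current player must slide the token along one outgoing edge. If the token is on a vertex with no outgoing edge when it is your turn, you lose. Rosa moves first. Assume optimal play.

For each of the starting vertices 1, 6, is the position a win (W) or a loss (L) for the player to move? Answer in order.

1: L, 6: W

Use the standard recursion: the mover loses at a terminal position; elsewhere, the mover wins exactly when some move hands the opponent an L position.
Every edge goes from a vertex to one that appears earlier in the order 4, 6, 2, 1, 5, 3, so processing vertices in that order labels each vertex after all of its successors.
4: no outgoing edge → L
6: can move to 4, which is L ⇒ W
2: can move to 4, which is L ⇒ W
1: moves to 2(W), 6(W); every one is W ⇒ L
5: can move to 4, which is L ⇒ W
3: the only move is to 5(W), a W ⇒ L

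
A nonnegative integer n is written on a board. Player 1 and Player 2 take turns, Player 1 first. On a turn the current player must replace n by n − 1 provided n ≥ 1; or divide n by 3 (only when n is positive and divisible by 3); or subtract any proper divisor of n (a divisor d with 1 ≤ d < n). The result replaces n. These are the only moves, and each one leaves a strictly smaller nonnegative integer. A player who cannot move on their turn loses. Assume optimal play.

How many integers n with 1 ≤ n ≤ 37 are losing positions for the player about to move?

Build the W/L table. Terminal = L. A non-terminal position is W if it has a move to some L; otherwise it is L.
n=0: no move → L
n=1: reaches L-position 0 → W
n=2: only reaches 1(W), which is W → L
n=3: reaches L-position 2 → W
n=4: reaches L-position 2 → W
n=5: only reaches 4(W), which is W → L
n=6: reaches L-position 2 → W
n=7: only reaches 6(W), which is W → L
n=8: reaches L-position 7 → W
n=9: only reaches 3(W), 6(W), 8(W), all W → L
n=10: reaches L-position 5 → W
n=11: only reaches 10(W), which is W → L
n=12: reaches L-position 9 → W
n=13: only reaches 12(W), which is W → L
n=14: reaches L-position 7 → W
n=15: reaches L-position 5 → W
n=16: only reaches 8(W), 12(W), 14(W), 15(W), all W → L
n=17: reaches L-position 16 → W
n=18: reaches L-position 9 → W
n=19: only reaches 18(W), which is W → L
n=20: reaches L-position 16 → W
n=21: reaches L-position 7 → W
n=22: reaches L-position 11 → W
n=23: only reaches 22(W), which is W → L
n=24: reaches L-position 16 → W
n=25: only reaches 20(W), 24(W), all W → L
n=26: reaches L-position 13 → W
n=27: reaches L-position 9 → W
n=28: only reaches 14(W), 21(W), 24(W), 26(W), 27(W), all W → L
n=29: reaches L-position 28 → W
n=30: reaches L-position 25 → W
n=31: only reaches 30(W), which is W → L
n=32: reaches L-position 16 → W
n=33: reaches L-position 11 → W
n=34: only reaches 17(W), 32(W), 33(W), all W → L
n=35: reaches L-position 28 → W
n=36: reaches L-position 34 → W
n=37: only reaches 36(W), which is W → L
L entries with 1 ≤ n ≤ 37 (n=0 is outside the asked range and is not counted): n = 2, 5, 7, 9, 11, 13, 16, 19, 23, 25, 28, 31, 34, 37; that makes 14.

14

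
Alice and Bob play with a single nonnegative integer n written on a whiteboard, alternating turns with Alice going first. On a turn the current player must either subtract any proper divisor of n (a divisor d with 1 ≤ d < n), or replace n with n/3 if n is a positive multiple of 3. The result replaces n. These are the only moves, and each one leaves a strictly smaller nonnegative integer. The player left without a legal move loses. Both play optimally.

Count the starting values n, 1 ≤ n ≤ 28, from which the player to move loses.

Work bottom-up. With no move the player to move loses. Otherwise the position is W if at least one move leads to an L position for the opponent, and L if every move leads to a W.
n=0: no move → L
n=1: no move → L
n=2: can move to 1, which is L ⇒ W
n=3: can move to 1, which is L ⇒ W
n=4: moves to 2(W), 3(W); every one is W ⇒ L
n=5: can move to 4, which is L ⇒ W
n=6: can move to 4, which is L ⇒ W
n=7: the only move is to 6(W), a W ⇒ L
n=8: can move to 4, which is L ⇒ W
n=9: moves to 3(W), 6(W), 8(W); every one is W ⇒ L
n=10: can move to 9, which is L ⇒ W
n=11: the only move is to 10(W), a W ⇒ L
n=12: can move to 4, which is L ⇒ W
n=13: the only move is to 12(W), a W ⇒ L
n=14: can move to 7, which is L ⇒ W
n=15: moves to 5(W), 10(W), 12(W), 14(W); every one is W ⇒ L
n=16: can move to 15, which is L ⇒ W
n=17: the only move is to 16(W), a W ⇒ L
n=18: can move to 9, which is L ⇒ W
n=19: the only move is to 18(W), a W ⇒ L
n=20: can move to 15, which is L ⇒ W
n=21: can move to 7, which is L ⇒ W
n=22: can move to 11, which is L ⇒ W
n=23: the only move is to 22(W), a W ⇒ L
n=24: can move to 23, which is L ⇒ W
n=25: moves to 20(W), 24(W); every one is W ⇒ L
n=26: can move to 13, which is L ⇒ W
n=27: can move to 9, which is L ⇒ W
n=28: moves to 14(W), 21(W), 24(W), 26(W), 27(W); every one is W ⇒ L
L entries with 1 ≤ n ≤ 28 (n=0 is outside the asked range and is not counted): n = 1, 4, 7, 9, 11, 13, 15, 17, 19, 23, 25, 28; that makes 12.

12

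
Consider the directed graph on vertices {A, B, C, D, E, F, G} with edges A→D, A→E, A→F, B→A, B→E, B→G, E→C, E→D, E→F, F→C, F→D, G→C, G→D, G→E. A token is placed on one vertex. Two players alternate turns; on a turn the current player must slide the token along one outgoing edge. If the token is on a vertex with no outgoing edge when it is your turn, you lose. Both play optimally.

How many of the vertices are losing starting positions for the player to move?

3

Label each position W (a win for the player to move) or L (a loss). A position with no legal move is L; any other position is W exactly when some move reaches an L, and L when every move reaches a W.
Every edge goes from a vertex to one that appears earlier in the order D, C, F, E, A, G, B, so processing vertices in that order labels each vertex after all of its successors.
D: no outgoing edge → L
C: no outgoing edge → L
F: →C(L), so W
E: →C(L), so W
A: →D(L), so W
G: →C(L), so W
B: →G(W), A(W), E(W) — all W, so L
The L vertices are B, C, D; that is 3 in all.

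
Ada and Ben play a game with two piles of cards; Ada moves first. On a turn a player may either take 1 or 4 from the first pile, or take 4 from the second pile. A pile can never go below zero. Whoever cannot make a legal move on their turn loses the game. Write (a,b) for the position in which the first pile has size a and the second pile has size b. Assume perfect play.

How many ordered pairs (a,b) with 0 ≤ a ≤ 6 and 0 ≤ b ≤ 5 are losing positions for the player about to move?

18

Positions with no move are L. A position that does have a move is losing for the player to move precisely when every available move leads to a winning position for the opponent. Fill in the labels:
Every move lowers a or b (never raises either), so fill the grid row by row in increasing a, and left to right within a row: each cell's successors are then already labelled.
      b=0  b=1  b=2  b=3  b=4  b=5
a=0:    L    L    L    L    W    W
a=1:    W    W    W    W    L    L
a=2:    L    L    L    L    W    W
a=3:    W    W    W    W    L    L
a=4:    W    W    W    W    W    W
a=5:    L    L    L    L    W    W
a=6:    W    W    W    W    L    L
Cells with no legal move (terminal, hence L): (0,0), (0,1), (0,2), (0,3).
The remaining L cells, each justified by listing all of its moves:
(1,4): L (options (0,4)(W), (1,0)(W) are all W)
(1,5): L (options (0,5)(W), (1,1)(W) are all W)
(2,0): L (sole option (1,0)(W) is W)
(2,1): L (sole option (1,1)(W) is W)
(2,2): L (sole option (1,2)(W) is W)
(2,3): L (sole option (1,3)(W) is W)
(3,4): L (options (2,4)(W), (3,0)(W) are all W)
(3,5): L (options (2,5)(W), (3,1)(W) are all W)
(5,0): L (options (4,0)(W), (1,0)(W) are all W)
(5,1): L (options (4,1)(W), (1,1)(W) are all W)
(5,2): L (options (4,2)(W), (1,2)(W) are all W)
(5,3): L (options (4,3)(W), (1,3)(W) are all W)
(6,4): L (options (5,4)(W), (2,4)(W), (6,0)(W) are all W)
(6,5): L (options (5,5)(W), (2,5)(W), (6,1)(W) are all W)
Every other cell has at least one move into one of the L cells above, so it is W.
L cells per row: a=0: 4, a=1: 2, a=2: 4, a=3: 2, a=4: 0, a=5: 4, a=6: 2; total 18.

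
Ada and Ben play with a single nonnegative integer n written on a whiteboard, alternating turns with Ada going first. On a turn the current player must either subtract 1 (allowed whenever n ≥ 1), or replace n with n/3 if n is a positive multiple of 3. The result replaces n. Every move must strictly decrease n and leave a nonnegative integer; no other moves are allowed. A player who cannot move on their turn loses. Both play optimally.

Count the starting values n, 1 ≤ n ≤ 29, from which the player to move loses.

Classify positions by backward induction: terminal positions (no move available) are L. From any other position, the mover wins iff some move reaches an L.
n=0: no move → L
n=1: W (go to 0, an L position)
n=2: L (sole option 1(W) is W)
n=3: W (go to 2, an L position)
n=4: L (sole option 3(W) is W)
n=5: W (go to 4, an L position)
n=6: W (go to 2, an L position)
n=7: L (sole option 6(W) is W)
n=8: W (go to 7, an L position)
n=9: L (options 3(W), 8(W) are all W)
n=10: W (go to 9, an L position)
n=11: L (sole option 10(W) is W)
n=12: W (go to 4, an L position)
n=13: L (sole option 12(W) is W)
n=14: W (go to 13, an L position)
n=15: L (options 5(W), 14(W) are all W)
n=16: W (go to 15, an L position)
n=17: L (sole option 16(W) is W)
n=18: W (go to 17, an L position)
n=19: L (sole option 18(W) is W)
n=20: W (go to 19, an L position)
n=21: W (go to 7, an L position)
n=22: L (sole option 21(W) is W)
n=23: W (go to 22, an L position)
n=24: L (options 8(W), 23(W) are all W)
n=25: W (go to 24, an L position)
n=26: L (sole option 25(W) is W)
n=27: W (go to 9, an L position)
n=28: L (sole option 27(W) is W)
n=29: W (go to 28, an L position)
L entries with 1 ≤ n ≤ 29 (n=0 is outside the asked range and is not counted): n = 2, 4, 7, 9, 11, 13, 15, 17, 19, 22, 24, 26, 28; that makes 13.

13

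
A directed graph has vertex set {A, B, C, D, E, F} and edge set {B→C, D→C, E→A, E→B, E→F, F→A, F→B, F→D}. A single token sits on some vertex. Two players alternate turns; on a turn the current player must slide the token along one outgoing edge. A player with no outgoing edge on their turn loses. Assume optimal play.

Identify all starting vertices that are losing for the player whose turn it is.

Use the standard recursion: the mover loses at a terminal position; elsewhere, the mover wins exactly when some move hands the opponent an L position.
Every edge goes from a vertex to one that appears earlier in the order A, C, B, D, F, E, so processing vertices in that order labels each vertex after all of its successors.
A: no outgoing edge → L
C: no outgoing edge → L
B: can move to C, which is L ⇒ W
D: can move to C, which is L ⇒ W
F: can move to A, which is L ⇒ W
E: can move to A, which is L ⇒ W
The losing starting vertices are exactly the entries labelled L in this table (2 of them).

A, C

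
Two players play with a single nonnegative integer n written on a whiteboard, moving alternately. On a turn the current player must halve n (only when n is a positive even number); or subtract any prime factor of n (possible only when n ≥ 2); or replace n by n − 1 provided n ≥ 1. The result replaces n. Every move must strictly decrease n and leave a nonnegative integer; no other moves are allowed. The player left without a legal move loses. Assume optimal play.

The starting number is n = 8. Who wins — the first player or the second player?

Compute win/loss labels from the base case upward. A position with no move is L. Any other position is W if it can reach an L in one move, else L.
n=0: no move → L
n=1: can move to 0, which is L ⇒ W
n=2: can move to 0, which is L ⇒ W
n=3: can move to 0, which is L ⇒ W
n=4: moves to 2(W), 3(W); every one is W ⇒ L
n=5: can move to 0, which is L ⇒ W
n=6: can move to 4, which is L ⇒ W
n=7: can move to 0, which is L ⇒ W
n=8: can move to 4, which is L ⇒ W
The starting position 8 is W: the player to move should move to 4, handing over an L position.

The first player wins.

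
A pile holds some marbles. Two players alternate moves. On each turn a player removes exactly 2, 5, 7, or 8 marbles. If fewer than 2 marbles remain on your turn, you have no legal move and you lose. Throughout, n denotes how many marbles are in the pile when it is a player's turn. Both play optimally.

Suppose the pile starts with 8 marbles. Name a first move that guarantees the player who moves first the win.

Build the W/L table. Terminal = L. A non-terminal position is W if it has a move to some L; otherwise it is L.
n=0: no move → L
n=1: no move → L
n=2: reaches L-position 0 → W
n=3: reaches L-position 1 → W
n=4: only reaches 2(W), which is W → L
n=5: reaches L-position 0 → W
n=6: reaches L-position 4 → W
n=7: reaches L-position 0 → W
n=8: reaches L-position 1 → W
From 8, the L positions reachable in one move are: 1, 0. Any move reaching one of these is winning.

Remove 7, leaving 1.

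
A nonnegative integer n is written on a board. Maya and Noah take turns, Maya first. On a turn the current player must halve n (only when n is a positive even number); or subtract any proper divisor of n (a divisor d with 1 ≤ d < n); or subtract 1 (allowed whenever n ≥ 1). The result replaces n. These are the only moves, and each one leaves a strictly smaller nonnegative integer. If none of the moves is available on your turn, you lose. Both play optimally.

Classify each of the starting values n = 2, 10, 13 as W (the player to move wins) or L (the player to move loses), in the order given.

Use the standard recursion: the mover loses at a terminal position; elsewhere, the mover wins exactly when some move hands the opponent an L position.
n=0: no move → L
n=1: reaches L-position 0 → W
n=2: only reaches 1(W), which is W → L
n=3: reaches L-position 2 → W
n=4: reaches L-position 2 → W
n=5: only reaches 4(W), which is W → L
n=6: reaches L-position 5 → W
n=7: only reaches 6(W), which is W → L
n=8: reaches L-position 7 → W
n=9: only reaches 6(W), 8(W), all W → L
n=10: reaches L-position 5 → W
n=11: only reaches 10(W), which is W → L
n=12: reaches L-position 9 → W
n=13: only reaches 12(W), which is W → L

2: L, 10: W, 13: L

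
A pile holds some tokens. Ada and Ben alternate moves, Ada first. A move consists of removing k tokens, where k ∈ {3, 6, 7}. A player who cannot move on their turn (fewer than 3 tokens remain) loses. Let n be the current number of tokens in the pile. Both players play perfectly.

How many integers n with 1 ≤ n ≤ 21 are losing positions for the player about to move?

Compute win/loss labels from the base case upward. A position with no move is L. Any other position is W if it can reach an L in one move, else L.
n=0: no move → L
n=1: no move → L
n=2: no move → L
n=3: W (go to 0, an L position)
n=4: W (go to 1, an L position)
n=5: W (go to 2, an L position)
n=6: W (go to 0, an L position)
n=7: W (go to 1, an L position)
n=8: W (go to 2, an L position)
n=9: W (go to 2, an L position)
n=10: L (options 7(W), 4(W), 3(W) are all W)
n=11: L (options 8(W), 5(W), 4(W) are all W)
n=12: L (options 9(W), 6(W), 5(W) are all W)
n=13: W (go to 10, an L position)
n=14: W (go to 11, an L position)
n=15: W (go to 12, an L position)
n=16: W (go to 10, an L position)
n=17: W (go to 11, an L position)
n=18: W (go to 12, an L position)
n=19: W (go to 12, an L position)
n=20: L (options 17(W), 14(W), 13(W) are all W)
n=21: L (options 18(W), 15(W), 14(W) are all W)
L entries with 1 ≤ n ≤ 21 (n=0 is outside the asked range and is not counted): n = 1, 2, 10, 11, 12, 20, 21; that makes 7.

7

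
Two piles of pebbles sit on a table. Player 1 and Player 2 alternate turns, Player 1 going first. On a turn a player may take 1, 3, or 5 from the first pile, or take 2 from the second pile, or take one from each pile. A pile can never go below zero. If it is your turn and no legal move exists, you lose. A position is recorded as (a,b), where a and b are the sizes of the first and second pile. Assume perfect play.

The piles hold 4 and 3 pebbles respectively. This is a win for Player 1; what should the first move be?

Move to (3,3).

Classify positions by backward induction: terminal positions (no move available) are L. From any other position, the mover wins iff some move reaches an L.
No move ever increases a pile, so every position that can arise here has a ≤ 4 and b ≤ 3; it is enough to label the cells with 0 ≤ a ≤ 4 and 0 ≤ b ≤ 3.
Every move lowers a or b (never raises either), so fill the grid row by row in increasing a, and left to right within a row: each cell's successors are then already labelled.
      b=0  b=1  b=2  b=3
a=0:    L    L    W    W
a=1:    W    W    W    L
a=2:    L    L    W    W
a=3:    W    W    W    L
a=4:    L    L    W    W
Cells with no legal move (terminal, hence L): (0,0), (0,1).
The remaining L cells, each justified by listing all of its moves:
(1,3): only reaches (0,3)(W), (1,1)(W), (0,2)(W), all W → L
(2,0): only reaches (1,0)(W), which is W → L
(2,1): only reaches (1,1)(W), (1,0)(W), all W → L
(3,3): only reaches (2,3)(W), (0,3)(W), (3,1)(W), (2,2)(W), all W → L
(4,0): only reaches (3,0)(W), (1,0)(W), all W → L
(4,1): only reaches (3,1)(W), (1,1)(W), (3,0)(W), all W → L
Every other cell has at least one move into one of the L cells above, so it is W.
From (4,3), the L positions reachable in one move are: (3,3), (1,3), (4,1). Any move reaching one of these is winning.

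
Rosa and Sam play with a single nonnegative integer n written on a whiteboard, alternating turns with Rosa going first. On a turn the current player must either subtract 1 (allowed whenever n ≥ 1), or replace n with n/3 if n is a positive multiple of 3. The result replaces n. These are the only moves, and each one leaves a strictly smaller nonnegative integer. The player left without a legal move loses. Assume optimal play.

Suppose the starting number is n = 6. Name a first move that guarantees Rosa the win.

Compute win/loss labels from the base case upward. A position with no move is L. Any other position is W if it can reach an L in one move, else L.
n=0: no move → L
n=1: reaches L-position 0 → W
n=2: only reaches 1(W), which is W → L
n=3: reaches L-position 2 → W
n=4: only reaches 3(W), which is W → L
n=5: reaches L-position 4 → W
n=6: reaches L-position 2 → W
From 6, the L positions reachable in one move are: 2.

Move to 2.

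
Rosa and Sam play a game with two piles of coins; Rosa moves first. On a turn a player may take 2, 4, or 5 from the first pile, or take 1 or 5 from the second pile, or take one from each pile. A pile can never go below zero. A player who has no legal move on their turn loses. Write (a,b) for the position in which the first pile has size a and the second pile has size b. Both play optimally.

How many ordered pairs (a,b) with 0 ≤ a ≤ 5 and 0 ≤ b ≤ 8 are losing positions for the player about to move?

18

Build the W/L table. Terminal = L. A non-terminal position is W if it has a move to some L; otherwise it is L.
Every move lowers a or b (never raises either), so fill the grid row by row in increasing a, and left to right within a row: each cell's successors are then already labelled.
      b=0  b=1  b=2  b=3  b=4  b=5  b=6  b=7  b=8
a=0:    L    W    L    W    L    W    L    W    L
a=1:    L    W    L    W    L    W    L    W    L
a=2:    W    W    W    W    W    W    W    W    W
a=3:    W    L    W    L    W    L    W    L    W
a=4:    W    L    W    L    W    L    W    L    W
a=5:    W    W    W    W    W    W    W    W    W
Cells with no legal move (terminal, hence L): (0,0), (1,0).
The remaining L cells, each justified by listing all of its moves:
(0,2): only reaches (0,1)(W), which is W → L
(0,4): only reaches (0,3)(W), which is W → L
(0,6): only reaches (0,5)(W), (0,1)(W), all W → L
(0,8): only reaches (0,7)(W), (0,3)(W), all W → L
(1,2): only reaches (1,1)(W), (0,1)(W), all W → L
(1,4): only reaches (1,3)(W), (0,3)(W), all W → L
(1,6): only reaches (1,5)(W), (1,1)(W), (0,5)(W), all W → L
(1,8): only reaches (1,7)(W), (1,3)(W), (0,7)(W), all W → L
(3,1): only reaches (1,1)(W), (3,0)(W), (2,0)(W), all W → L
(3,3): only reaches (1,3)(W), (3,2)(W), (2,2)(W), all W → L
(3,5): only reaches (1,5)(W), (3,4)(W), (3,0)(W), (2,4)(W), all W → L
(3,7): only reaches (1,7)(W), (3,6)(W), (3,2)(W), (2,6)(W), all W → L
(4,1): only reaches (2,1)(W), (0,1)(W), (4,0)(W), (3,0)(W), all W → L
(4,3): only reaches (2,3)(W), (0,3)(W), (4,2)(W), (3,2)(W), all W → L
(4,5): only reaches (2,5)(W), (0,5)(W), (4,4)(W), (4,0)(W), (3,4)(W), all W → L
(4,7): only reaches (2,7)(W), (0,7)(W), (4,6)(W), (4,2)(W), (3,6)(W), all W → L
Every other cell has at least one move into one of the L cells above, so it is W.
L cells per row: a=0: 5, a=1: 5, a=2: 0, a=3: 4, a=4: 4, a=5: 0; total 18.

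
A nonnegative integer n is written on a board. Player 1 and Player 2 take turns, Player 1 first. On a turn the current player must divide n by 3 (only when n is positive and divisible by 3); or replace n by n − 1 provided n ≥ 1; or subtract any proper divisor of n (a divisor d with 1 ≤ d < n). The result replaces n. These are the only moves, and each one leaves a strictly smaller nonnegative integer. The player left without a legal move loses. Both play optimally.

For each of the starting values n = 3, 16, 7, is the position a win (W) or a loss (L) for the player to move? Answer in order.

Classify positions by backward induction: terminal positions (no move available) are L. From any other position, the mover wins iff some move reaches an L.
n=0: no move → L
n=1: reaches L-position 0 → W
n=2: only reaches 1(W), which is W → L
n=3: reaches L-position 2 → W
n=4: reaches L-position 2 → W
n=5: only reaches 4(W), which is W → L
n=6: reaches L-position 2 → W
n=7: only reaches 6(W), which is W → L
n=8: reaches L-position 7 → W
n=9: only reaches 3(W), 6(W), 8(W), all W → L
n=10: reaches L-position 5 → W
n=11: only reaches 10(W), which is W → L
n=12: reaches L-position 9 → W
n=13: only reaches 12(W), which is W → L
n=14: reaches L-position 7 → W
n=15: reaches L-position 5 → W
n=16: only reaches 8(W), 12(W), 14(W), 15(W), all W → L

3: W, 16: L, 7: L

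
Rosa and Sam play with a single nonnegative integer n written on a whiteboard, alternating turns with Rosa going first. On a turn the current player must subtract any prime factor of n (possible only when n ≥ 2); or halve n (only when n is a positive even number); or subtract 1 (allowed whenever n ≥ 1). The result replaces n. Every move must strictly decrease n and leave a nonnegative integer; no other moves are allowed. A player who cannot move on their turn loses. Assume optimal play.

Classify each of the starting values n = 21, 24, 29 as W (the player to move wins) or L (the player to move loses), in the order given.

21: W, 24: L, 29: W

Positions with no move are L. A position that does have a move is losing for the player to move precisely when every available move leads to a winning position for the opponent. Fill in the labels:
n=0: no move → L
n=1: →0(L), so W
n=2: →0(L), so W
n=3: →0(L), so W
n=4: →2(W), 3(W) — all W, so L
n=5: →0(L), so W
n=6: →4(L), so W
n=7: →0(L), so W
n=8: →4(L), so W
n=9: →6(W), 8(W) — all W, so L
n=10: →9(L), so W
n=11: →0(L), so W
n=12: →9(L), so W
n=13: →0(L), so W
n=14: →7(W), 12(W), 13(W) — all W, so L
n=15: →14(L), so W
n=16: →14(L), so W
n=17: →0(L), so W
n=18: →9(L), so W
n=19: →0(L), so W
n=20: →10(W), 15(W), 18(W), 19(W) — all W, so L
n=21: →14(L), so W
n=22: →20(L), so W
n=23: →0(L), so W
n=24: →12(W), 21(W), 22(W), 23(W) — all W, so L
n=25: →20(L), so W
n=26: →24(L), so W
n=27: →24(L), so W
n=28: →14(L), so W
n=29: →0(L), so W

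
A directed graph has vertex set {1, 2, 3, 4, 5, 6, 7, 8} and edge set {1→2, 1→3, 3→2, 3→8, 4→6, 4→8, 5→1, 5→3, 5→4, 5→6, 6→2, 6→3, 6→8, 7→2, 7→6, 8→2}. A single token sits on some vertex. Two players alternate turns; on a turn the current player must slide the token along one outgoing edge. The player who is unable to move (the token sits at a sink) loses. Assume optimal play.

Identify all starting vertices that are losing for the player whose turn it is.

Positions with no move are L. A position that does have a move is losing for the player to move precisely when every available move leads to a winning position for the opponent. Fill in the labels:
Every edge goes from a vertex to one that appears earlier in the order 2, 8, 3, 6, 4, 1, 5, 7, so processing vertices in that order labels each vertex after all of its successors.
2: no outgoing edge → L
8: →2(L), so W
3: →2(L), so W
6: →2(L), so W
4: →6(W), 8(W) — all W, so L
1: →2(L), so W
5: →4(L), so W
7: →2(L), so W
The losing starting vertices are exactly the entries labelled L in this table (2 of them).

2, 4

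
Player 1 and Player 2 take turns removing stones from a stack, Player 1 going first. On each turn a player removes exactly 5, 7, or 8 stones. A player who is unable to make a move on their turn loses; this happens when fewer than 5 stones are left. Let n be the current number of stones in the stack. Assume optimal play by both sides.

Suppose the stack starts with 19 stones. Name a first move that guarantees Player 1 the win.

Remove 5, leaving 14.

Compute win/loss labels from the base case upward. A position with no move is L. Any other position is W if it can reach an L in one move, else L.
n=0: no move → L
n=1: no move → L
n=2: no move → L
n=3: no move → L
n=4: no move → L
n=5: →0(L), so W
n=6: →1(L), so W
n=7: →2(L), so W
n=8: →3(L), so W
n=9: →4(L), so W
n=10: →3(L), so W
n=11: →4(L), so W
n=12: →4(L), so W
n=13: →8(W), 6(W), 5(W) — all W, so L
n=14: →9(W), 7(W), 6(W) — all W, so L
n=15: →10(W), 8(W), 7(W) — all W, so L
n=16: →11(W), 9(W), 8(W) — all W, so L
n=17: →12(W), 10(W), 9(W) — all W, so L
n=18: →13(L), so W
n=19: →14(L), so W
From 19, the L positions reachable in one move are: 14.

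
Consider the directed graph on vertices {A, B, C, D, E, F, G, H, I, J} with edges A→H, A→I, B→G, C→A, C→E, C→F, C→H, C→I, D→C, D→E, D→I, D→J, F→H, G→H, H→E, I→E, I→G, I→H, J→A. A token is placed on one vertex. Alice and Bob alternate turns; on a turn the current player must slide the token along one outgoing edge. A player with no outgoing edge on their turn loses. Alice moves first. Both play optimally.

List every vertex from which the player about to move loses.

Use the standard recursion: the mover loses at a terminal position; elsewhere, the mover wins exactly when some move hands the opponent an L position.
Every edge goes from a vertex to one that appears earlier in the order E, H, G, B, I, A, J, F, C, D, so processing vertices in that order labels each vertex after all of its successors.
E: no outgoing edge → L
H: W (go to E, an L position)
G: L (sole option H(W) is W)
B: W (go to G, an L position)
I: W (go to G, an L position)
A: L (options I(W), H(W) are all W)
J: W (go to A, an L position)
F: L (sole option H(W) is W)
C: W (go to F, an L position)
D: W (go to E, an L position)
The losing starting vertices are exactly the entries labelled L in this table (4 of them).

A, E, F, G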